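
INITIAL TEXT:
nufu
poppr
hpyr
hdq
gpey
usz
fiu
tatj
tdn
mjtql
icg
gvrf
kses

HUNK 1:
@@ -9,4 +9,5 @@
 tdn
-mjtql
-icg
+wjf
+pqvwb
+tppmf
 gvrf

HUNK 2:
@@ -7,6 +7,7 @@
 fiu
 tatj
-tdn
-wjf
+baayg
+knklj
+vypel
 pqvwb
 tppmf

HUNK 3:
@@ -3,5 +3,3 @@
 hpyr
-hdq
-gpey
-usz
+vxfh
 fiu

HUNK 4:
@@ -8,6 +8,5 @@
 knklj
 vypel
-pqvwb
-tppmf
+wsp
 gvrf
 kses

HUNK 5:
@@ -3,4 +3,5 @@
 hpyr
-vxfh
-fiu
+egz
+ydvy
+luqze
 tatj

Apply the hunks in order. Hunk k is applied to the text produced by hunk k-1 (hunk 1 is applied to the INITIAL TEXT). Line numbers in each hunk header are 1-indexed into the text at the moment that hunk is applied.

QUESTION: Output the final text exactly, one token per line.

Hunk 1: at line 9 remove [mjtql,icg] add [wjf,pqvwb,tppmf] -> 14 lines: nufu poppr hpyr hdq gpey usz fiu tatj tdn wjf pqvwb tppmf gvrf kses
Hunk 2: at line 7 remove [tdn,wjf] add [baayg,knklj,vypel] -> 15 lines: nufu poppr hpyr hdq gpey usz fiu tatj baayg knklj vypel pqvwb tppmf gvrf kses
Hunk 3: at line 3 remove [hdq,gpey,usz] add [vxfh] -> 13 lines: nufu poppr hpyr vxfh fiu tatj baayg knklj vypel pqvwb tppmf gvrf kses
Hunk 4: at line 8 remove [pqvwb,tppmf] add [wsp] -> 12 lines: nufu poppr hpyr vxfh fiu tatj baayg knklj vypel wsp gvrf kses
Hunk 5: at line 3 remove [vxfh,fiu] add [egz,ydvy,luqze] -> 13 lines: nufu poppr hpyr egz ydvy luqze tatj baayg knklj vypel wsp gvrf kses

Answer: nufu
poppr
hpyr
egz
ydvy
luqze
tatj
baayg
knklj
vypel
wsp
gvrf
kses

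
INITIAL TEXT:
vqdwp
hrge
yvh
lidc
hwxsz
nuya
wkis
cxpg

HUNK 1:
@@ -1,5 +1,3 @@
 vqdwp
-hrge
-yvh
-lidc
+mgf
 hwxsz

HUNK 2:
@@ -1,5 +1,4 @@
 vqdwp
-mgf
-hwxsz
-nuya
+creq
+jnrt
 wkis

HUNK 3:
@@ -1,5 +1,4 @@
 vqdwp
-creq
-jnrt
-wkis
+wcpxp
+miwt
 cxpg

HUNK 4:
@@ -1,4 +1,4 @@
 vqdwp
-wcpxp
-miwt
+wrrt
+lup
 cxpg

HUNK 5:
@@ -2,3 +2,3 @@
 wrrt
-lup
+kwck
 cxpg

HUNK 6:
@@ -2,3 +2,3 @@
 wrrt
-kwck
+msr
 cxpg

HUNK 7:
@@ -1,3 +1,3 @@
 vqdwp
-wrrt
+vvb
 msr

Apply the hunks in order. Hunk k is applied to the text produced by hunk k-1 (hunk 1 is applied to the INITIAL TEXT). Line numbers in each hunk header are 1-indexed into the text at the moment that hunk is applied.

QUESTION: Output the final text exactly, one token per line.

Answer: vqdwp
vvb
msr
cxpg

Derivation:
Hunk 1: at line 1 remove [hrge,yvh,lidc] add [mgf] -> 6 lines: vqdwp mgf hwxsz nuya wkis cxpg
Hunk 2: at line 1 remove [mgf,hwxsz,nuya] add [creq,jnrt] -> 5 lines: vqdwp creq jnrt wkis cxpg
Hunk 3: at line 1 remove [creq,jnrt,wkis] add [wcpxp,miwt] -> 4 lines: vqdwp wcpxp miwt cxpg
Hunk 4: at line 1 remove [wcpxp,miwt] add [wrrt,lup] -> 4 lines: vqdwp wrrt lup cxpg
Hunk 5: at line 2 remove [lup] add [kwck] -> 4 lines: vqdwp wrrt kwck cxpg
Hunk 6: at line 2 remove [kwck] add [msr] -> 4 lines: vqdwp wrrt msr cxpg
Hunk 7: at line 1 remove [wrrt] add [vvb] -> 4 lines: vqdwp vvb msr cxpg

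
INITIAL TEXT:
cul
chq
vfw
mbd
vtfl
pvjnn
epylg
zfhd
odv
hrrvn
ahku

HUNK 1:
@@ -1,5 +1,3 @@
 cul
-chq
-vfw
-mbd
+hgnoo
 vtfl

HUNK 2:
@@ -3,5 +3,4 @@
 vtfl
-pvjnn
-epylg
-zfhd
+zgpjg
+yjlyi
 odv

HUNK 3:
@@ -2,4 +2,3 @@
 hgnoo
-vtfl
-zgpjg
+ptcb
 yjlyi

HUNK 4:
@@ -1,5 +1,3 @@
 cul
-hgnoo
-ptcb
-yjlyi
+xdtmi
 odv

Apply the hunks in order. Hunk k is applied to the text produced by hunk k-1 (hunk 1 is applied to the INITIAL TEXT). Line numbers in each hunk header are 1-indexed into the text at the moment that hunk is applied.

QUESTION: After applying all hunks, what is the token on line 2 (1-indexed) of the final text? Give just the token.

Hunk 1: at line 1 remove [chq,vfw,mbd] add [hgnoo] -> 9 lines: cul hgnoo vtfl pvjnn epylg zfhd odv hrrvn ahku
Hunk 2: at line 3 remove [pvjnn,epylg,zfhd] add [zgpjg,yjlyi] -> 8 lines: cul hgnoo vtfl zgpjg yjlyi odv hrrvn ahku
Hunk 3: at line 2 remove [vtfl,zgpjg] add [ptcb] -> 7 lines: cul hgnoo ptcb yjlyi odv hrrvn ahku
Hunk 4: at line 1 remove [hgnoo,ptcb,yjlyi] add [xdtmi] -> 5 lines: cul xdtmi odv hrrvn ahku
Final line 2: xdtmi

Answer: xdtmi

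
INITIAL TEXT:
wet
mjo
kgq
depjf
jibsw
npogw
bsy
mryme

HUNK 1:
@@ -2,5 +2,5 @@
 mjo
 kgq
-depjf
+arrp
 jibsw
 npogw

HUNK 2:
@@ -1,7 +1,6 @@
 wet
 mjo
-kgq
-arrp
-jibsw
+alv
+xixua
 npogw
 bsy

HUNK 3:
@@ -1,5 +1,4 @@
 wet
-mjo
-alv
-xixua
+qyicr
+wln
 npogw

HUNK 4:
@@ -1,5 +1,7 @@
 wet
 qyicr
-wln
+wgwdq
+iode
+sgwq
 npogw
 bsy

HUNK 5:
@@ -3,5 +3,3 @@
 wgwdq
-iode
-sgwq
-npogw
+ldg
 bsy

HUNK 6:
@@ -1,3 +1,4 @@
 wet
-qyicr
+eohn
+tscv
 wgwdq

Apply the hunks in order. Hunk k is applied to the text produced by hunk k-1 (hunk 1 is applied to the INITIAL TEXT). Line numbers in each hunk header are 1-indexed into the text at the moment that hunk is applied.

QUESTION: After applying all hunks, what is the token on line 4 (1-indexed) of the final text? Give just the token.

Answer: wgwdq

Derivation:
Hunk 1: at line 2 remove [depjf] add [arrp] -> 8 lines: wet mjo kgq arrp jibsw npogw bsy mryme
Hunk 2: at line 1 remove [kgq,arrp,jibsw] add [alv,xixua] -> 7 lines: wet mjo alv xixua npogw bsy mryme
Hunk 3: at line 1 remove [mjo,alv,xixua] add [qyicr,wln] -> 6 lines: wet qyicr wln npogw bsy mryme
Hunk 4: at line 1 remove [wln] add [wgwdq,iode,sgwq] -> 8 lines: wet qyicr wgwdq iode sgwq npogw bsy mryme
Hunk 5: at line 3 remove [iode,sgwq,npogw] add [ldg] -> 6 lines: wet qyicr wgwdq ldg bsy mryme
Hunk 6: at line 1 remove [qyicr] add [eohn,tscv] -> 7 lines: wet eohn tscv wgwdq ldg bsy mryme
Final line 4: wgwdq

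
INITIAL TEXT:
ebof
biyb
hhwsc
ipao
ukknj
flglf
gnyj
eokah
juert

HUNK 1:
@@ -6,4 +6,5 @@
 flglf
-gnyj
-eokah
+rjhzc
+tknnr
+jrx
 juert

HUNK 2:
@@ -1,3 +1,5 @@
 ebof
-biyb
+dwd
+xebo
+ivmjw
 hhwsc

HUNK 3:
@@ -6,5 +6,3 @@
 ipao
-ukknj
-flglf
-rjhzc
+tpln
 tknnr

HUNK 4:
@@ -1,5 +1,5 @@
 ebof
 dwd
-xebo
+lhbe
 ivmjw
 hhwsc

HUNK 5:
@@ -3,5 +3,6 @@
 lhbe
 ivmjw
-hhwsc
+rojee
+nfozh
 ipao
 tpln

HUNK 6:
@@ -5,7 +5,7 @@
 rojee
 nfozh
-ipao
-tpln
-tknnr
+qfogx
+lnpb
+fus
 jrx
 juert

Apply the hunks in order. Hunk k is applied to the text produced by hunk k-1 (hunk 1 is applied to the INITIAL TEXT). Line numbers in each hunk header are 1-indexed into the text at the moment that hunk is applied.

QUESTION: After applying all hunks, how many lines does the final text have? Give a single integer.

Hunk 1: at line 6 remove [gnyj,eokah] add [rjhzc,tknnr,jrx] -> 10 lines: ebof biyb hhwsc ipao ukknj flglf rjhzc tknnr jrx juert
Hunk 2: at line 1 remove [biyb] add [dwd,xebo,ivmjw] -> 12 lines: ebof dwd xebo ivmjw hhwsc ipao ukknj flglf rjhzc tknnr jrx juert
Hunk 3: at line 6 remove [ukknj,flglf,rjhzc] add [tpln] -> 10 lines: ebof dwd xebo ivmjw hhwsc ipao tpln tknnr jrx juert
Hunk 4: at line 1 remove [xebo] add [lhbe] -> 10 lines: ebof dwd lhbe ivmjw hhwsc ipao tpln tknnr jrx juert
Hunk 5: at line 3 remove [hhwsc] add [rojee,nfozh] -> 11 lines: ebof dwd lhbe ivmjw rojee nfozh ipao tpln tknnr jrx juert
Hunk 6: at line 5 remove [ipao,tpln,tknnr] add [qfogx,lnpb,fus] -> 11 lines: ebof dwd lhbe ivmjw rojee nfozh qfogx lnpb fus jrx juert
Final line count: 11

Answer: 11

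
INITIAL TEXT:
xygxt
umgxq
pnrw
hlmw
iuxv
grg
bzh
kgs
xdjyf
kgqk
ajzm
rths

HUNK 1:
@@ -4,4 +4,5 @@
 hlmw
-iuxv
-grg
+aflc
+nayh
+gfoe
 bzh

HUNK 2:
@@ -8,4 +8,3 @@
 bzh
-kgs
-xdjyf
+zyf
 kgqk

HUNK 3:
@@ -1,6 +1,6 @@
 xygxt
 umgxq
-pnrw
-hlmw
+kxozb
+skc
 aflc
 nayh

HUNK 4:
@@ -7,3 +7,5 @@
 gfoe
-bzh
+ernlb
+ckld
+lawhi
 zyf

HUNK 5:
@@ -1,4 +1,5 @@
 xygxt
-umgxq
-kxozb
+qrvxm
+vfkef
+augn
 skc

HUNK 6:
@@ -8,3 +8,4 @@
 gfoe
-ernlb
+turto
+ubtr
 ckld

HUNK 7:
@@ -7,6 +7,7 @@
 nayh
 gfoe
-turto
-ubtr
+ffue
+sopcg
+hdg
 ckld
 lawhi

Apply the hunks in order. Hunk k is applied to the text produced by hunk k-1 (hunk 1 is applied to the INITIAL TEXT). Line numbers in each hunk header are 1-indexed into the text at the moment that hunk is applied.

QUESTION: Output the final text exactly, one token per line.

Answer: xygxt
qrvxm
vfkef
augn
skc
aflc
nayh
gfoe
ffue
sopcg
hdg
ckld
lawhi
zyf
kgqk
ajzm
rths

Derivation:
Hunk 1: at line 4 remove [iuxv,grg] add [aflc,nayh,gfoe] -> 13 lines: xygxt umgxq pnrw hlmw aflc nayh gfoe bzh kgs xdjyf kgqk ajzm rths
Hunk 2: at line 8 remove [kgs,xdjyf] add [zyf] -> 12 lines: xygxt umgxq pnrw hlmw aflc nayh gfoe bzh zyf kgqk ajzm rths
Hunk 3: at line 1 remove [pnrw,hlmw] add [kxozb,skc] -> 12 lines: xygxt umgxq kxozb skc aflc nayh gfoe bzh zyf kgqk ajzm rths
Hunk 4: at line 7 remove [bzh] add [ernlb,ckld,lawhi] -> 14 lines: xygxt umgxq kxozb skc aflc nayh gfoe ernlb ckld lawhi zyf kgqk ajzm rths
Hunk 5: at line 1 remove [umgxq,kxozb] add [qrvxm,vfkef,augn] -> 15 lines: xygxt qrvxm vfkef augn skc aflc nayh gfoe ernlb ckld lawhi zyf kgqk ajzm rths
Hunk 6: at line 8 remove [ernlb] add [turto,ubtr] -> 16 lines: xygxt qrvxm vfkef augn skc aflc nayh gfoe turto ubtr ckld lawhi zyf kgqk ajzm rths
Hunk 7: at line 7 remove [turto,ubtr] add [ffue,sopcg,hdg] -> 17 lines: xygxt qrvxm vfkef augn skc aflc nayh gfoe ffue sopcg hdg ckld lawhi zyf kgqk ajzm rths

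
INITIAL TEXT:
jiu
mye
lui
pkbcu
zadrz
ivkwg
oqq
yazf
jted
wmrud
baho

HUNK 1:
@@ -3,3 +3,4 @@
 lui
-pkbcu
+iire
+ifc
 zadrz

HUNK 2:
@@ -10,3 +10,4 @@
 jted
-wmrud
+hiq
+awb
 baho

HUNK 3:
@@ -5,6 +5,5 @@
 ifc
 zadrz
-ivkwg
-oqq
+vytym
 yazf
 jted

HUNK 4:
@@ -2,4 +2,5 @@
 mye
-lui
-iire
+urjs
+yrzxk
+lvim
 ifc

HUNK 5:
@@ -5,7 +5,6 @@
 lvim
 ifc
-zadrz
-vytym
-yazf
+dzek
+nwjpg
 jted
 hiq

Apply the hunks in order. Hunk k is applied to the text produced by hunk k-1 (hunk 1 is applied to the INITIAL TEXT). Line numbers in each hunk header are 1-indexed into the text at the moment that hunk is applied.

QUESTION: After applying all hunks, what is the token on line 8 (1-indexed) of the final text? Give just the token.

Answer: nwjpg

Derivation:
Hunk 1: at line 3 remove [pkbcu] add [iire,ifc] -> 12 lines: jiu mye lui iire ifc zadrz ivkwg oqq yazf jted wmrud baho
Hunk 2: at line 10 remove [wmrud] add [hiq,awb] -> 13 lines: jiu mye lui iire ifc zadrz ivkwg oqq yazf jted hiq awb baho
Hunk 3: at line 5 remove [ivkwg,oqq] add [vytym] -> 12 lines: jiu mye lui iire ifc zadrz vytym yazf jted hiq awb baho
Hunk 4: at line 2 remove [lui,iire] add [urjs,yrzxk,lvim] -> 13 lines: jiu mye urjs yrzxk lvim ifc zadrz vytym yazf jted hiq awb baho
Hunk 5: at line 5 remove [zadrz,vytym,yazf] add [dzek,nwjpg] -> 12 lines: jiu mye urjs yrzxk lvim ifc dzek nwjpg jted hiq awb baho
Final line 8: nwjpg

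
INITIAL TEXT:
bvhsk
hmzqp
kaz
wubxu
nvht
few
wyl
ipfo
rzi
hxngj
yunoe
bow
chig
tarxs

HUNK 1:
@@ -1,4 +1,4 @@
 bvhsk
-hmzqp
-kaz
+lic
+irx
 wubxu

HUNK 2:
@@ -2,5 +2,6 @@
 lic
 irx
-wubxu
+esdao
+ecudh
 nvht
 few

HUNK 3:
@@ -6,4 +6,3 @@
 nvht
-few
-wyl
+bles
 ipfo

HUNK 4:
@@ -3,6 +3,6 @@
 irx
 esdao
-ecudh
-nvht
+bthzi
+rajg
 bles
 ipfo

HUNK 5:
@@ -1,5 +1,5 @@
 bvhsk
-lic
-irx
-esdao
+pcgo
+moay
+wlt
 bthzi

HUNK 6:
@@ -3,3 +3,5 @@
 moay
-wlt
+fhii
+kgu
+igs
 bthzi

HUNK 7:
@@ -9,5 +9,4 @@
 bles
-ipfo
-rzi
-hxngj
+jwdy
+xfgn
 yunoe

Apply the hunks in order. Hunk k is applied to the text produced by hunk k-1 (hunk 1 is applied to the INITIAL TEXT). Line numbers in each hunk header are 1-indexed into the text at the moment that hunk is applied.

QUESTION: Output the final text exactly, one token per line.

Hunk 1: at line 1 remove [hmzqp,kaz] add [lic,irx] -> 14 lines: bvhsk lic irx wubxu nvht few wyl ipfo rzi hxngj yunoe bow chig tarxs
Hunk 2: at line 2 remove [wubxu] add [esdao,ecudh] -> 15 lines: bvhsk lic irx esdao ecudh nvht few wyl ipfo rzi hxngj yunoe bow chig tarxs
Hunk 3: at line 6 remove [few,wyl] add [bles] -> 14 lines: bvhsk lic irx esdao ecudh nvht bles ipfo rzi hxngj yunoe bow chig tarxs
Hunk 4: at line 3 remove [ecudh,nvht] add [bthzi,rajg] -> 14 lines: bvhsk lic irx esdao bthzi rajg bles ipfo rzi hxngj yunoe bow chig tarxs
Hunk 5: at line 1 remove [lic,irx,esdao] add [pcgo,moay,wlt] -> 14 lines: bvhsk pcgo moay wlt bthzi rajg bles ipfo rzi hxngj yunoe bow chig tarxs
Hunk 6: at line 3 remove [wlt] add [fhii,kgu,igs] -> 16 lines: bvhsk pcgo moay fhii kgu igs bthzi rajg bles ipfo rzi hxngj yunoe bow chig tarxs
Hunk 7: at line 9 remove [ipfo,rzi,hxngj] add [jwdy,xfgn] -> 15 lines: bvhsk pcgo moay fhii kgu igs bthzi rajg bles jwdy xfgn yunoe bow chig tarxs

Answer: bvhsk
pcgo
moay
fhii
kgu
igs
bthzi
rajg
bles
jwdy
xfgn
yunoe
bow
chig
tarxs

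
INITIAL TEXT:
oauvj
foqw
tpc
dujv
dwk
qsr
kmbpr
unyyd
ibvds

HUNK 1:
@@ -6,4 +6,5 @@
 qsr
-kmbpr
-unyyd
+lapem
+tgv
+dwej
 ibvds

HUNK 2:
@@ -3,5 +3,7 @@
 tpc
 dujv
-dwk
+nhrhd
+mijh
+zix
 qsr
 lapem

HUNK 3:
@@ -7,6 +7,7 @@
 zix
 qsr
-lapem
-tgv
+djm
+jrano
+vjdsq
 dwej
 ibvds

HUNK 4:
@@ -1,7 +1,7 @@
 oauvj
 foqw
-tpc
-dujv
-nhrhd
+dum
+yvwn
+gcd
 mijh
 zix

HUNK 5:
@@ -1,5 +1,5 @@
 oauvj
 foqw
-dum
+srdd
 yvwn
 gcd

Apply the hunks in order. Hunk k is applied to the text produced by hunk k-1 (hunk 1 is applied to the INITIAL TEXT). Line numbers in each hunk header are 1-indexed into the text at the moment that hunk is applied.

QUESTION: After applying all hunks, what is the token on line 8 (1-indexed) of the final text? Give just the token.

Hunk 1: at line 6 remove [kmbpr,unyyd] add [lapem,tgv,dwej] -> 10 lines: oauvj foqw tpc dujv dwk qsr lapem tgv dwej ibvds
Hunk 2: at line 3 remove [dwk] add [nhrhd,mijh,zix] -> 12 lines: oauvj foqw tpc dujv nhrhd mijh zix qsr lapem tgv dwej ibvds
Hunk 3: at line 7 remove [lapem,tgv] add [djm,jrano,vjdsq] -> 13 lines: oauvj foqw tpc dujv nhrhd mijh zix qsr djm jrano vjdsq dwej ibvds
Hunk 4: at line 1 remove [tpc,dujv,nhrhd] add [dum,yvwn,gcd] -> 13 lines: oauvj foqw dum yvwn gcd mijh zix qsr djm jrano vjdsq dwej ibvds
Hunk 5: at line 1 remove [dum] add [srdd] -> 13 lines: oauvj foqw srdd yvwn gcd mijh zix qsr djm jrano vjdsq dwej ibvds
Final line 8: qsr

Answer: qsr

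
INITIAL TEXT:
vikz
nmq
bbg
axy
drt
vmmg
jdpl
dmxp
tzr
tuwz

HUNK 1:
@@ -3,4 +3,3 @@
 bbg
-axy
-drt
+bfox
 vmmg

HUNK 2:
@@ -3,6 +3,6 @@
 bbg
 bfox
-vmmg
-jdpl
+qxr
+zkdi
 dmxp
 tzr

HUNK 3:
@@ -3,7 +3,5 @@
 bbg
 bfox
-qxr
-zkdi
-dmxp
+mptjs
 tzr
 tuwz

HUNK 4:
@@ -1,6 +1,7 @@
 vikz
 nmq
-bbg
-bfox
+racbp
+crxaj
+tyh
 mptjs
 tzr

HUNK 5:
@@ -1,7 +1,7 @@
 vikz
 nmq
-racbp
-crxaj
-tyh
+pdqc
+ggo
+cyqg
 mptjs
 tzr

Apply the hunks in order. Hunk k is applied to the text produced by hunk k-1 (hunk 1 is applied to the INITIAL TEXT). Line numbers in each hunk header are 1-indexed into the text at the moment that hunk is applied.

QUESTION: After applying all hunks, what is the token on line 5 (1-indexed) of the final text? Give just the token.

Answer: cyqg

Derivation:
Hunk 1: at line 3 remove [axy,drt] add [bfox] -> 9 lines: vikz nmq bbg bfox vmmg jdpl dmxp tzr tuwz
Hunk 2: at line 3 remove [vmmg,jdpl] add [qxr,zkdi] -> 9 lines: vikz nmq bbg bfox qxr zkdi dmxp tzr tuwz
Hunk 3: at line 3 remove [qxr,zkdi,dmxp] add [mptjs] -> 7 lines: vikz nmq bbg bfox mptjs tzr tuwz
Hunk 4: at line 1 remove [bbg,bfox] add [racbp,crxaj,tyh] -> 8 lines: vikz nmq racbp crxaj tyh mptjs tzr tuwz
Hunk 5: at line 1 remove [racbp,crxaj,tyh] add [pdqc,ggo,cyqg] -> 8 lines: vikz nmq pdqc ggo cyqg mptjs tzr tuwz
Final line 5: cyqg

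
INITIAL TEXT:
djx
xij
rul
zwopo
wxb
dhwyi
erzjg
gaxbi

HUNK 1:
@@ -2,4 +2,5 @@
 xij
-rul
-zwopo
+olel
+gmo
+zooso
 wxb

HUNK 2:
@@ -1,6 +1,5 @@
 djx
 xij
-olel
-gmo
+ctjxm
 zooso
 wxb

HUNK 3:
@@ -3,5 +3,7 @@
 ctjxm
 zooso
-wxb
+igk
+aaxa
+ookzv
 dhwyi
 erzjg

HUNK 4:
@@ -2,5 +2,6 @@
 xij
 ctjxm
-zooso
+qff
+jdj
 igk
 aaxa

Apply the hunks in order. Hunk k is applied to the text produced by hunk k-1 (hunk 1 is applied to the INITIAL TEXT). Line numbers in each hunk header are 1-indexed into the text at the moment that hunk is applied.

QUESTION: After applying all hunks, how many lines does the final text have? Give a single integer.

Answer: 11

Derivation:
Hunk 1: at line 2 remove [rul,zwopo] add [olel,gmo,zooso] -> 9 lines: djx xij olel gmo zooso wxb dhwyi erzjg gaxbi
Hunk 2: at line 1 remove [olel,gmo] add [ctjxm] -> 8 lines: djx xij ctjxm zooso wxb dhwyi erzjg gaxbi
Hunk 3: at line 3 remove [wxb] add [igk,aaxa,ookzv] -> 10 lines: djx xij ctjxm zooso igk aaxa ookzv dhwyi erzjg gaxbi
Hunk 4: at line 2 remove [zooso] add [qff,jdj] -> 11 lines: djx xij ctjxm qff jdj igk aaxa ookzv dhwyi erzjg gaxbi
Final line count: 11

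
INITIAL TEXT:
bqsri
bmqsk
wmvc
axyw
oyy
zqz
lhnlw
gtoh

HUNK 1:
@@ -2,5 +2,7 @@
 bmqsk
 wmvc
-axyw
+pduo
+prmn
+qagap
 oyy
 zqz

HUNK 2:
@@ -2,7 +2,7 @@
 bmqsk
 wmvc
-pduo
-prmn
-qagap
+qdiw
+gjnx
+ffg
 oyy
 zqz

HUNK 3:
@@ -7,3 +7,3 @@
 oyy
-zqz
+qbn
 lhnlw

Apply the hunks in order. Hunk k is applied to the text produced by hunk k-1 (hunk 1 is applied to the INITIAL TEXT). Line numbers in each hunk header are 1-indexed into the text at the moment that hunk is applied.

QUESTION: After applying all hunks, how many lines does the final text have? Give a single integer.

Answer: 10

Derivation:
Hunk 1: at line 2 remove [axyw] add [pduo,prmn,qagap] -> 10 lines: bqsri bmqsk wmvc pduo prmn qagap oyy zqz lhnlw gtoh
Hunk 2: at line 2 remove [pduo,prmn,qagap] add [qdiw,gjnx,ffg] -> 10 lines: bqsri bmqsk wmvc qdiw gjnx ffg oyy zqz lhnlw gtoh
Hunk 3: at line 7 remove [zqz] add [qbn] -> 10 lines: bqsri bmqsk wmvc qdiw gjnx ffg oyy qbn lhnlw gtoh
Final line count: 10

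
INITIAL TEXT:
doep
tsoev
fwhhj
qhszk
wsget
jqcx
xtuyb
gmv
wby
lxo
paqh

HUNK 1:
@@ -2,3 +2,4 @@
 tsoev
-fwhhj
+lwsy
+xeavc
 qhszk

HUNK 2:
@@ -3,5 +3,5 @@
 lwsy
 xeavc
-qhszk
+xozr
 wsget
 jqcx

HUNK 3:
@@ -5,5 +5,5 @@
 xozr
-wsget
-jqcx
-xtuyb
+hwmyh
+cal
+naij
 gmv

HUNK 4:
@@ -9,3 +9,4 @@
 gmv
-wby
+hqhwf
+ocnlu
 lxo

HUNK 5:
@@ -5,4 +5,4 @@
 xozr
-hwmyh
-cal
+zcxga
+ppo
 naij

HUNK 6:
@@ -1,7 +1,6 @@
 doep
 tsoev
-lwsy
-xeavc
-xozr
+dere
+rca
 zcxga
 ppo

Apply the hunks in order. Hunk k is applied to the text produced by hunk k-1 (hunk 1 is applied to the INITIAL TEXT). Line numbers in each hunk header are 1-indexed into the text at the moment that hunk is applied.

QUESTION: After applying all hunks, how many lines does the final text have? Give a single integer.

Answer: 12

Derivation:
Hunk 1: at line 2 remove [fwhhj] add [lwsy,xeavc] -> 12 lines: doep tsoev lwsy xeavc qhszk wsget jqcx xtuyb gmv wby lxo paqh
Hunk 2: at line 3 remove [qhszk] add [xozr] -> 12 lines: doep tsoev lwsy xeavc xozr wsget jqcx xtuyb gmv wby lxo paqh
Hunk 3: at line 5 remove [wsget,jqcx,xtuyb] add [hwmyh,cal,naij] -> 12 lines: doep tsoev lwsy xeavc xozr hwmyh cal naij gmv wby lxo paqh
Hunk 4: at line 9 remove [wby] add [hqhwf,ocnlu] -> 13 lines: doep tsoev lwsy xeavc xozr hwmyh cal naij gmv hqhwf ocnlu lxo paqh
Hunk 5: at line 5 remove [hwmyh,cal] add [zcxga,ppo] -> 13 lines: doep tsoev lwsy xeavc xozr zcxga ppo naij gmv hqhwf ocnlu lxo paqh
Hunk 6: at line 1 remove [lwsy,xeavc,xozr] add [dere,rca] -> 12 lines: doep tsoev dere rca zcxga ppo naij gmv hqhwf ocnlu lxo paqh
Final line count: 12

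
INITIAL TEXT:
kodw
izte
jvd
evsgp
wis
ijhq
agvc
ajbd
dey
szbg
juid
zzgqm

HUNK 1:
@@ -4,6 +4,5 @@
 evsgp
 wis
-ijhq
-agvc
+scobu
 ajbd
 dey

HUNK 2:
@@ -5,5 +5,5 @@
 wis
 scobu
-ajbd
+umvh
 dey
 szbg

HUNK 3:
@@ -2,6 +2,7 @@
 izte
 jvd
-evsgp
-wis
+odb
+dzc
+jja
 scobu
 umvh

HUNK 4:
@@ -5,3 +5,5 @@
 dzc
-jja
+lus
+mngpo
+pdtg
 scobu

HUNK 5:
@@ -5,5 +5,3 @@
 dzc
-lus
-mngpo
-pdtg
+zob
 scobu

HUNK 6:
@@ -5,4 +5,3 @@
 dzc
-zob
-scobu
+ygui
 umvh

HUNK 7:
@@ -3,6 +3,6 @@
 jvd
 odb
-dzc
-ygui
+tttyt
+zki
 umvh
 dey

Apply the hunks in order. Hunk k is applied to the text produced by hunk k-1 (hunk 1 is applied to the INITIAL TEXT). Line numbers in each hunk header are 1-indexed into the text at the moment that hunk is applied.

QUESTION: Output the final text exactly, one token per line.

Hunk 1: at line 4 remove [ijhq,agvc] add [scobu] -> 11 lines: kodw izte jvd evsgp wis scobu ajbd dey szbg juid zzgqm
Hunk 2: at line 5 remove [ajbd] add [umvh] -> 11 lines: kodw izte jvd evsgp wis scobu umvh dey szbg juid zzgqm
Hunk 3: at line 2 remove [evsgp,wis] add [odb,dzc,jja] -> 12 lines: kodw izte jvd odb dzc jja scobu umvh dey szbg juid zzgqm
Hunk 4: at line 5 remove [jja] add [lus,mngpo,pdtg] -> 14 lines: kodw izte jvd odb dzc lus mngpo pdtg scobu umvh dey szbg juid zzgqm
Hunk 5: at line 5 remove [lus,mngpo,pdtg] add [zob] -> 12 lines: kodw izte jvd odb dzc zob scobu umvh dey szbg juid zzgqm
Hunk 6: at line 5 remove [zob,scobu] add [ygui] -> 11 lines: kodw izte jvd odb dzc ygui umvh dey szbg juid zzgqm
Hunk 7: at line 3 remove [dzc,ygui] add [tttyt,zki] -> 11 lines: kodw izte jvd odb tttyt zki umvh dey szbg juid zzgqm

Answer: kodw
izte
jvd
odb
tttyt
zki
umvh
dey
szbg
juid
zzgqm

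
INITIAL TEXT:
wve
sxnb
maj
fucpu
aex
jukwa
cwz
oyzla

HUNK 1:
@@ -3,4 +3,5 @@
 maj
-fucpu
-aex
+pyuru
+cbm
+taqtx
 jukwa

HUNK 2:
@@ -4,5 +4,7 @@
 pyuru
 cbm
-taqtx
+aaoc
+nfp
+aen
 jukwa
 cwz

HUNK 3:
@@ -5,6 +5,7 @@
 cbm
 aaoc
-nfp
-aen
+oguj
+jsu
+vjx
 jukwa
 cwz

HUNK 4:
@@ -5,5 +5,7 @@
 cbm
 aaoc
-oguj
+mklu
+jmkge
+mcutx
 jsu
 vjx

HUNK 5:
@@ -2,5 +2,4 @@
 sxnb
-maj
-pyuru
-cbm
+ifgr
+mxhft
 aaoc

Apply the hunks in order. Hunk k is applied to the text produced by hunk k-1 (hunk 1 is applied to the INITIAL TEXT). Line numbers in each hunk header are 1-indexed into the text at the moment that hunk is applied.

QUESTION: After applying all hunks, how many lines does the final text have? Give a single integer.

Answer: 13

Derivation:
Hunk 1: at line 3 remove [fucpu,aex] add [pyuru,cbm,taqtx] -> 9 lines: wve sxnb maj pyuru cbm taqtx jukwa cwz oyzla
Hunk 2: at line 4 remove [taqtx] add [aaoc,nfp,aen] -> 11 lines: wve sxnb maj pyuru cbm aaoc nfp aen jukwa cwz oyzla
Hunk 3: at line 5 remove [nfp,aen] add [oguj,jsu,vjx] -> 12 lines: wve sxnb maj pyuru cbm aaoc oguj jsu vjx jukwa cwz oyzla
Hunk 4: at line 5 remove [oguj] add [mklu,jmkge,mcutx] -> 14 lines: wve sxnb maj pyuru cbm aaoc mklu jmkge mcutx jsu vjx jukwa cwz oyzla
Hunk 5: at line 2 remove [maj,pyuru,cbm] add [ifgr,mxhft] -> 13 lines: wve sxnb ifgr mxhft aaoc mklu jmkge mcutx jsu vjx jukwa cwz oyzla
Final line count: 13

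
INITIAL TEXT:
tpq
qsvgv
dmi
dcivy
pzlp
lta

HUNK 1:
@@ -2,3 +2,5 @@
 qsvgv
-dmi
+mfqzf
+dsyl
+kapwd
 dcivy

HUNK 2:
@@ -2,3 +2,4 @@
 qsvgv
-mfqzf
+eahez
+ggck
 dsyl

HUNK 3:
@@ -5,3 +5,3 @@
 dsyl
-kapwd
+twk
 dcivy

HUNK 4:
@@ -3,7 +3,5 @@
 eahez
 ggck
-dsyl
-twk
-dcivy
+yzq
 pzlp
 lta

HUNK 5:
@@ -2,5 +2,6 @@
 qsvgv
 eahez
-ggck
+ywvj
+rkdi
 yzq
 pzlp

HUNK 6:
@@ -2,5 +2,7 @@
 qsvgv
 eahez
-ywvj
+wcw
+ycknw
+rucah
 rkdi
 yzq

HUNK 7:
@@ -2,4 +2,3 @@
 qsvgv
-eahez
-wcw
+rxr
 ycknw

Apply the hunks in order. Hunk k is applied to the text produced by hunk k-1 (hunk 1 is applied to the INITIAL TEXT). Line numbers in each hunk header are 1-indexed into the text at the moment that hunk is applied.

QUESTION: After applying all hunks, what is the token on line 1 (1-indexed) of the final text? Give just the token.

Hunk 1: at line 2 remove [dmi] add [mfqzf,dsyl,kapwd] -> 8 lines: tpq qsvgv mfqzf dsyl kapwd dcivy pzlp lta
Hunk 2: at line 2 remove [mfqzf] add [eahez,ggck] -> 9 lines: tpq qsvgv eahez ggck dsyl kapwd dcivy pzlp lta
Hunk 3: at line 5 remove [kapwd] add [twk] -> 9 lines: tpq qsvgv eahez ggck dsyl twk dcivy pzlp lta
Hunk 4: at line 3 remove [dsyl,twk,dcivy] add [yzq] -> 7 lines: tpq qsvgv eahez ggck yzq pzlp lta
Hunk 5: at line 2 remove [ggck] add [ywvj,rkdi] -> 8 lines: tpq qsvgv eahez ywvj rkdi yzq pzlp lta
Hunk 6: at line 2 remove [ywvj] add [wcw,ycknw,rucah] -> 10 lines: tpq qsvgv eahez wcw ycknw rucah rkdi yzq pzlp lta
Hunk 7: at line 2 remove [eahez,wcw] add [rxr] -> 9 lines: tpq qsvgv rxr ycknw rucah rkdi yzq pzlp lta
Final line 1: tpq

Answer: tpq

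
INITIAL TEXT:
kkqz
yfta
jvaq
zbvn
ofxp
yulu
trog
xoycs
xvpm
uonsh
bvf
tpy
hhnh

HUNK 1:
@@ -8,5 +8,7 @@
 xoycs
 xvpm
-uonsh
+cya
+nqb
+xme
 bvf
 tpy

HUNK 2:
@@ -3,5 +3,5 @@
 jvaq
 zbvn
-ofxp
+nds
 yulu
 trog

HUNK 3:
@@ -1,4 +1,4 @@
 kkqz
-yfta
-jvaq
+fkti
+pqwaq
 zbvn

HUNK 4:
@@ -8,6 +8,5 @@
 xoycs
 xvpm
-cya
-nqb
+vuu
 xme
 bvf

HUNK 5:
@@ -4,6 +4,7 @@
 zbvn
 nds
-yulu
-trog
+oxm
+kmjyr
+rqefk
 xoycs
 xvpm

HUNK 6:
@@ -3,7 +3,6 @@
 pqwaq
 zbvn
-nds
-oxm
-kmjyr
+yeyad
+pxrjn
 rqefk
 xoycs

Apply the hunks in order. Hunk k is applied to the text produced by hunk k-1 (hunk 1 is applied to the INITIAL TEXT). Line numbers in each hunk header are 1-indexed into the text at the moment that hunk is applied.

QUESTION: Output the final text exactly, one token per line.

Answer: kkqz
fkti
pqwaq
zbvn
yeyad
pxrjn
rqefk
xoycs
xvpm
vuu
xme
bvf
tpy
hhnh

Derivation:
Hunk 1: at line 8 remove [uonsh] add [cya,nqb,xme] -> 15 lines: kkqz yfta jvaq zbvn ofxp yulu trog xoycs xvpm cya nqb xme bvf tpy hhnh
Hunk 2: at line 3 remove [ofxp] add [nds] -> 15 lines: kkqz yfta jvaq zbvn nds yulu trog xoycs xvpm cya nqb xme bvf tpy hhnh
Hunk 3: at line 1 remove [yfta,jvaq] add [fkti,pqwaq] -> 15 lines: kkqz fkti pqwaq zbvn nds yulu trog xoycs xvpm cya nqb xme bvf tpy hhnh
Hunk 4: at line 8 remove [cya,nqb] add [vuu] -> 14 lines: kkqz fkti pqwaq zbvn nds yulu trog xoycs xvpm vuu xme bvf tpy hhnh
Hunk 5: at line 4 remove [yulu,trog] add [oxm,kmjyr,rqefk] -> 15 lines: kkqz fkti pqwaq zbvn nds oxm kmjyr rqefk xoycs xvpm vuu xme bvf tpy hhnh
Hunk 6: at line 3 remove [nds,oxm,kmjyr] add [yeyad,pxrjn] -> 14 lines: kkqz fkti pqwaq zbvn yeyad pxrjn rqefk xoycs xvpm vuu xme bvf tpy hhnh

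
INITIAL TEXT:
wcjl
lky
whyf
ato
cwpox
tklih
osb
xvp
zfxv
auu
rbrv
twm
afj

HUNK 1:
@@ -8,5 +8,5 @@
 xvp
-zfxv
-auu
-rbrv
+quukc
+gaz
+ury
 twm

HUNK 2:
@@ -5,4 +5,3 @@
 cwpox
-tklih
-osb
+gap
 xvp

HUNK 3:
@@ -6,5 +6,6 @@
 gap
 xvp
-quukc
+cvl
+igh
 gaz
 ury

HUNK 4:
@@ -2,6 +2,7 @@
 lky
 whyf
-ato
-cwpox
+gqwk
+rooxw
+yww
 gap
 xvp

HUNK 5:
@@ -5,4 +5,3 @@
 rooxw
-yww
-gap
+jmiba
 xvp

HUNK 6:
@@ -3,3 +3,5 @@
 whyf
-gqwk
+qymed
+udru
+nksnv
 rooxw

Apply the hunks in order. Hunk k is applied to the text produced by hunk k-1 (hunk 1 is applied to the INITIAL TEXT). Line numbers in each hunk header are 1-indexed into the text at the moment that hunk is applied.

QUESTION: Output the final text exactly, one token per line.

Answer: wcjl
lky
whyf
qymed
udru
nksnv
rooxw
jmiba
xvp
cvl
igh
gaz
ury
twm
afj

Derivation:
Hunk 1: at line 8 remove [zfxv,auu,rbrv] add [quukc,gaz,ury] -> 13 lines: wcjl lky whyf ato cwpox tklih osb xvp quukc gaz ury twm afj
Hunk 2: at line 5 remove [tklih,osb] add [gap] -> 12 lines: wcjl lky whyf ato cwpox gap xvp quukc gaz ury twm afj
Hunk 3: at line 6 remove [quukc] add [cvl,igh] -> 13 lines: wcjl lky whyf ato cwpox gap xvp cvl igh gaz ury twm afj
Hunk 4: at line 2 remove [ato,cwpox] add [gqwk,rooxw,yww] -> 14 lines: wcjl lky whyf gqwk rooxw yww gap xvp cvl igh gaz ury twm afj
Hunk 5: at line 5 remove [yww,gap] add [jmiba] -> 13 lines: wcjl lky whyf gqwk rooxw jmiba xvp cvl igh gaz ury twm afj
Hunk 6: at line 3 remove [gqwk] add [qymed,udru,nksnv] -> 15 lines: wcjl lky whyf qymed udru nksnv rooxw jmiba xvp cvl igh gaz ury twm afj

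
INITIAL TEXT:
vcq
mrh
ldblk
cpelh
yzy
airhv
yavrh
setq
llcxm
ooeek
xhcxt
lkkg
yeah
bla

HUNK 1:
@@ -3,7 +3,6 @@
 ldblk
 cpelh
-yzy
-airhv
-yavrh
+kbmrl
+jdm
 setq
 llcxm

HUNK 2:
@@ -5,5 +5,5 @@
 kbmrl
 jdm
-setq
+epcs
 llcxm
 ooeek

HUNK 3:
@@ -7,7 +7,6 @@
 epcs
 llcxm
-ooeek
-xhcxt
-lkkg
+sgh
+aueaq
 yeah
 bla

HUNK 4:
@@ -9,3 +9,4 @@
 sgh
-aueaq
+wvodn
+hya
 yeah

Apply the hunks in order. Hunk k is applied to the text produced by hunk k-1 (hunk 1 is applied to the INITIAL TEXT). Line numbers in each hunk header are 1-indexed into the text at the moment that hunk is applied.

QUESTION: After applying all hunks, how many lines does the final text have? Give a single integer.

Answer: 13

Derivation:
Hunk 1: at line 3 remove [yzy,airhv,yavrh] add [kbmrl,jdm] -> 13 lines: vcq mrh ldblk cpelh kbmrl jdm setq llcxm ooeek xhcxt lkkg yeah bla
Hunk 2: at line 5 remove [setq] add [epcs] -> 13 lines: vcq mrh ldblk cpelh kbmrl jdm epcs llcxm ooeek xhcxt lkkg yeah bla
Hunk 3: at line 7 remove [ooeek,xhcxt,lkkg] add [sgh,aueaq] -> 12 lines: vcq mrh ldblk cpelh kbmrl jdm epcs llcxm sgh aueaq yeah bla
Hunk 4: at line 9 remove [aueaq] add [wvodn,hya] -> 13 lines: vcq mrh ldblk cpelh kbmrl jdm epcs llcxm sgh wvodn hya yeah bla
Final line count: 13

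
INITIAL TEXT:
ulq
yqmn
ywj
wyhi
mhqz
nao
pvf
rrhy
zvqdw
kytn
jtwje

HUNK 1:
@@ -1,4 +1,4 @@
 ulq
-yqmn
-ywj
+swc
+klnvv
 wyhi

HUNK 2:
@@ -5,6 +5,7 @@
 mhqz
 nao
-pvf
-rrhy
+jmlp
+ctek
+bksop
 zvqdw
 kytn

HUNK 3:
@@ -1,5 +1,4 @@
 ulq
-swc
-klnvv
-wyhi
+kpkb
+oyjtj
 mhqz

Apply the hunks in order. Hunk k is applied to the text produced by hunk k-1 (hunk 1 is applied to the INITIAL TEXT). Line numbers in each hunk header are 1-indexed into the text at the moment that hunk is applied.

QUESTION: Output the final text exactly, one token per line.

Hunk 1: at line 1 remove [yqmn,ywj] add [swc,klnvv] -> 11 lines: ulq swc klnvv wyhi mhqz nao pvf rrhy zvqdw kytn jtwje
Hunk 2: at line 5 remove [pvf,rrhy] add [jmlp,ctek,bksop] -> 12 lines: ulq swc klnvv wyhi mhqz nao jmlp ctek bksop zvqdw kytn jtwje
Hunk 3: at line 1 remove [swc,klnvv,wyhi] add [kpkb,oyjtj] -> 11 lines: ulq kpkb oyjtj mhqz nao jmlp ctek bksop zvqdw kytn jtwje

Answer: ulq
kpkb
oyjtj
mhqz
nao
jmlp
ctek
bksop
zvqdw
kytn
jtwje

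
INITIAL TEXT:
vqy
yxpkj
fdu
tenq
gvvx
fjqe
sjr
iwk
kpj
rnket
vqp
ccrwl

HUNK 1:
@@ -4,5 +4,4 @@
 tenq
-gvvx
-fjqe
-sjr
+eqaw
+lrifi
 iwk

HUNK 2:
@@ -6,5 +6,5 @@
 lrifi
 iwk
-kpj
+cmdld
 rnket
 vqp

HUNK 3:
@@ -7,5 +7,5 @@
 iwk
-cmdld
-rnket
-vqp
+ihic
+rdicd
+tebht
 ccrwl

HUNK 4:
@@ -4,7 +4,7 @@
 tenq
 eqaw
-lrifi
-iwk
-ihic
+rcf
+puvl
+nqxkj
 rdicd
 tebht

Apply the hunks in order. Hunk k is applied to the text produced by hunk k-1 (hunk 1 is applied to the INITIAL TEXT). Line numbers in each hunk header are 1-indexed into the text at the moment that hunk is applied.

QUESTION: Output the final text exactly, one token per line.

Hunk 1: at line 4 remove [gvvx,fjqe,sjr] add [eqaw,lrifi] -> 11 lines: vqy yxpkj fdu tenq eqaw lrifi iwk kpj rnket vqp ccrwl
Hunk 2: at line 6 remove [kpj] add [cmdld] -> 11 lines: vqy yxpkj fdu tenq eqaw lrifi iwk cmdld rnket vqp ccrwl
Hunk 3: at line 7 remove [cmdld,rnket,vqp] add [ihic,rdicd,tebht] -> 11 lines: vqy yxpkj fdu tenq eqaw lrifi iwk ihic rdicd tebht ccrwl
Hunk 4: at line 4 remove [lrifi,iwk,ihic] add [rcf,puvl,nqxkj] -> 11 lines: vqy yxpkj fdu tenq eqaw rcf puvl nqxkj rdicd tebht ccrwl

Answer: vqy
yxpkj
fdu
tenq
eqaw
rcf
puvl
nqxkj
rdicd
tebht
ccrwl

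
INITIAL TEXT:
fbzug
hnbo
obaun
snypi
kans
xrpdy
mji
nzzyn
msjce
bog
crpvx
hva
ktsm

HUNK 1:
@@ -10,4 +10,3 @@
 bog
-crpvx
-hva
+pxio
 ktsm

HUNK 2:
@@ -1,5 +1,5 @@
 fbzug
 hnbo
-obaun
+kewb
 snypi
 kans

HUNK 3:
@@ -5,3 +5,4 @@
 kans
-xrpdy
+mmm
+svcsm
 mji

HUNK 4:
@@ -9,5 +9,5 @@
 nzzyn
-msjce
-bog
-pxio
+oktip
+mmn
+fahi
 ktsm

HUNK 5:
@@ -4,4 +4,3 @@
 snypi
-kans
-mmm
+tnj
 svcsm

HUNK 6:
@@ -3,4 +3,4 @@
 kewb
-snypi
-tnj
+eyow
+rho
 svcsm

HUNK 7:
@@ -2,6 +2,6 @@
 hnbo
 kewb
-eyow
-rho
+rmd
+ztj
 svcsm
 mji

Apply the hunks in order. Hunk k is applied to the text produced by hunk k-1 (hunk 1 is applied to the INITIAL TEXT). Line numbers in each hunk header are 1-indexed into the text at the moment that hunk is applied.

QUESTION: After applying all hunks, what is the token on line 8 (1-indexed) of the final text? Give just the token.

Hunk 1: at line 10 remove [crpvx,hva] add [pxio] -> 12 lines: fbzug hnbo obaun snypi kans xrpdy mji nzzyn msjce bog pxio ktsm
Hunk 2: at line 1 remove [obaun] add [kewb] -> 12 lines: fbzug hnbo kewb snypi kans xrpdy mji nzzyn msjce bog pxio ktsm
Hunk 3: at line 5 remove [xrpdy] add [mmm,svcsm] -> 13 lines: fbzug hnbo kewb snypi kans mmm svcsm mji nzzyn msjce bog pxio ktsm
Hunk 4: at line 9 remove [msjce,bog,pxio] add [oktip,mmn,fahi] -> 13 lines: fbzug hnbo kewb snypi kans mmm svcsm mji nzzyn oktip mmn fahi ktsm
Hunk 5: at line 4 remove [kans,mmm] add [tnj] -> 12 lines: fbzug hnbo kewb snypi tnj svcsm mji nzzyn oktip mmn fahi ktsm
Hunk 6: at line 3 remove [snypi,tnj] add [eyow,rho] -> 12 lines: fbzug hnbo kewb eyow rho svcsm mji nzzyn oktip mmn fahi ktsm
Hunk 7: at line 2 remove [eyow,rho] add [rmd,ztj] -> 12 lines: fbzug hnbo kewb rmd ztj svcsm mji nzzyn oktip mmn fahi ktsm
Final line 8: nzzyn

Answer: nzzyn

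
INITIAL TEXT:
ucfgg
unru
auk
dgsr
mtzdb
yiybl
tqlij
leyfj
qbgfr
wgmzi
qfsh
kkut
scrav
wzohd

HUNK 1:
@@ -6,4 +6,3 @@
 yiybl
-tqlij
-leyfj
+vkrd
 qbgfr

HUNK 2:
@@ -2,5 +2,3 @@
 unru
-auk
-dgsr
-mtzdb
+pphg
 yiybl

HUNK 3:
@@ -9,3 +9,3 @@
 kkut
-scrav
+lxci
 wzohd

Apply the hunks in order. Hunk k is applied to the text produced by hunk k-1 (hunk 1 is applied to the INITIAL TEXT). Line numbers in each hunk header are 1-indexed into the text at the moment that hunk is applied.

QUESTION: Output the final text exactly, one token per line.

Hunk 1: at line 6 remove [tqlij,leyfj] add [vkrd] -> 13 lines: ucfgg unru auk dgsr mtzdb yiybl vkrd qbgfr wgmzi qfsh kkut scrav wzohd
Hunk 2: at line 2 remove [auk,dgsr,mtzdb] add [pphg] -> 11 lines: ucfgg unru pphg yiybl vkrd qbgfr wgmzi qfsh kkut scrav wzohd
Hunk 3: at line 9 remove [scrav] add [lxci] -> 11 lines: ucfgg unru pphg yiybl vkrd qbgfr wgmzi qfsh kkut lxci wzohd

Answer: ucfgg
unru
pphg
yiybl
vkrd
qbgfr
wgmzi
qfsh
kkut
lxci
wzohd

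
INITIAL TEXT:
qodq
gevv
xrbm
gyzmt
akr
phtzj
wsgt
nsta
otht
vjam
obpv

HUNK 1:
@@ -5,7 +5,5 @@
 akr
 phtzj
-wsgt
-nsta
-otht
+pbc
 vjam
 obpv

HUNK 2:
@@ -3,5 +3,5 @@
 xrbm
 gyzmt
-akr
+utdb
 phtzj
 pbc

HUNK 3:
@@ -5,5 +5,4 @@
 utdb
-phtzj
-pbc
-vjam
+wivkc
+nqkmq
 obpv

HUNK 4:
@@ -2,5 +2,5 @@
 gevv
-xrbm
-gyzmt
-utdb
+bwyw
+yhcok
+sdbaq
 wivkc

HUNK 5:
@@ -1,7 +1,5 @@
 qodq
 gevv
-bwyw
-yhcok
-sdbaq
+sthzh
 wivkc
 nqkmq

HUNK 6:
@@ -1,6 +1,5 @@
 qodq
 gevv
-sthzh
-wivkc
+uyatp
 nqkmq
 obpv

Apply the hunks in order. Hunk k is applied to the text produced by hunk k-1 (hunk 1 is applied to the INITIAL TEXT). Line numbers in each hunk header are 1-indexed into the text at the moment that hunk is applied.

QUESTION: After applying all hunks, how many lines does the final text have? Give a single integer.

Answer: 5

Derivation:
Hunk 1: at line 5 remove [wsgt,nsta,otht] add [pbc] -> 9 lines: qodq gevv xrbm gyzmt akr phtzj pbc vjam obpv
Hunk 2: at line 3 remove [akr] add [utdb] -> 9 lines: qodq gevv xrbm gyzmt utdb phtzj pbc vjam obpv
Hunk 3: at line 5 remove [phtzj,pbc,vjam] add [wivkc,nqkmq] -> 8 lines: qodq gevv xrbm gyzmt utdb wivkc nqkmq obpv
Hunk 4: at line 2 remove [xrbm,gyzmt,utdb] add [bwyw,yhcok,sdbaq] -> 8 lines: qodq gevv bwyw yhcok sdbaq wivkc nqkmq obpv
Hunk 5: at line 1 remove [bwyw,yhcok,sdbaq] add [sthzh] -> 6 lines: qodq gevv sthzh wivkc nqkmq obpv
Hunk 6: at line 1 remove [sthzh,wivkc] add [uyatp] -> 5 lines: qodq gevv uyatp nqkmq obpv
Final line count: 5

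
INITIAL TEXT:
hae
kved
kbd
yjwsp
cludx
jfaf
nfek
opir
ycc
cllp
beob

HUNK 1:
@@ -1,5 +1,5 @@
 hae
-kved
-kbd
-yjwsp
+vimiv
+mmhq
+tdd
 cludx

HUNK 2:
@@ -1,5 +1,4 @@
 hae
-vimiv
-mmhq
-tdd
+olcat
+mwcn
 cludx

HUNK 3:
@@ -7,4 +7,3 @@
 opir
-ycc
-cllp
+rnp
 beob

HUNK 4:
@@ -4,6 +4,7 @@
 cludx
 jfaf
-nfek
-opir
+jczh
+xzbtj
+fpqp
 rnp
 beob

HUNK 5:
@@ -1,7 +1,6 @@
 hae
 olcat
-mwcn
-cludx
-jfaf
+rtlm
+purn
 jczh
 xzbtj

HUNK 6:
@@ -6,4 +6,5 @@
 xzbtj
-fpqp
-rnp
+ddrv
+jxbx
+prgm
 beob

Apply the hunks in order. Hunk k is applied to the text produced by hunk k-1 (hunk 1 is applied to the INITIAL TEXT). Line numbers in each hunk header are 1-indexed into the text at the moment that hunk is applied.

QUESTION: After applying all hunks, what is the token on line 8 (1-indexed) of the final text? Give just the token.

Hunk 1: at line 1 remove [kved,kbd,yjwsp] add [vimiv,mmhq,tdd] -> 11 lines: hae vimiv mmhq tdd cludx jfaf nfek opir ycc cllp beob
Hunk 2: at line 1 remove [vimiv,mmhq,tdd] add [olcat,mwcn] -> 10 lines: hae olcat mwcn cludx jfaf nfek opir ycc cllp beob
Hunk 3: at line 7 remove [ycc,cllp] add [rnp] -> 9 lines: hae olcat mwcn cludx jfaf nfek opir rnp beob
Hunk 4: at line 4 remove [nfek,opir] add [jczh,xzbtj,fpqp] -> 10 lines: hae olcat mwcn cludx jfaf jczh xzbtj fpqp rnp beob
Hunk 5: at line 1 remove [mwcn,cludx,jfaf] add [rtlm,purn] -> 9 lines: hae olcat rtlm purn jczh xzbtj fpqp rnp beob
Hunk 6: at line 6 remove [fpqp,rnp] add [ddrv,jxbx,prgm] -> 10 lines: hae olcat rtlm purn jczh xzbtj ddrv jxbx prgm beob
Final line 8: jxbx

Answer: jxbx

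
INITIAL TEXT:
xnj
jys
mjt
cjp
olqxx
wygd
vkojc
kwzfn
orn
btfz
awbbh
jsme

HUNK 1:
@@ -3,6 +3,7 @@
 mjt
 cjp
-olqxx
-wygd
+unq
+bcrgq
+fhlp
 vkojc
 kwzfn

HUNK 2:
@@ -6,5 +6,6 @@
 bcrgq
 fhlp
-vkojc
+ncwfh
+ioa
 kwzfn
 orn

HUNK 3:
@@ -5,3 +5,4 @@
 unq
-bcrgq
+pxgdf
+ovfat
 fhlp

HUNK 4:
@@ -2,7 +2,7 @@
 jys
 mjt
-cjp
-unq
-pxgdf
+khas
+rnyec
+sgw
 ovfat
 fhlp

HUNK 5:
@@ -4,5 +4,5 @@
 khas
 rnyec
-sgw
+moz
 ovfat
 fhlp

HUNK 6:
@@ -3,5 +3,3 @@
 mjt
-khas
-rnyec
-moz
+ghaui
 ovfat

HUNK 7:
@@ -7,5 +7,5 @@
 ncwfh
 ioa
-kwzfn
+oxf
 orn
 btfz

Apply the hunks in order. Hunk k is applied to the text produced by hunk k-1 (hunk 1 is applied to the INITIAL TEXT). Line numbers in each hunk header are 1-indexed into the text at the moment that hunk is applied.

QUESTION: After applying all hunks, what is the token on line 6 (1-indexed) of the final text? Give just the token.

Answer: fhlp

Derivation:
Hunk 1: at line 3 remove [olqxx,wygd] add [unq,bcrgq,fhlp] -> 13 lines: xnj jys mjt cjp unq bcrgq fhlp vkojc kwzfn orn btfz awbbh jsme
Hunk 2: at line 6 remove [vkojc] add [ncwfh,ioa] -> 14 lines: xnj jys mjt cjp unq bcrgq fhlp ncwfh ioa kwzfn orn btfz awbbh jsme
Hunk 3: at line 5 remove [bcrgq] add [pxgdf,ovfat] -> 15 lines: xnj jys mjt cjp unq pxgdf ovfat fhlp ncwfh ioa kwzfn orn btfz awbbh jsme
Hunk 4: at line 2 remove [cjp,unq,pxgdf] add [khas,rnyec,sgw] -> 15 lines: xnj jys mjt khas rnyec sgw ovfat fhlp ncwfh ioa kwzfn orn btfz awbbh jsme
Hunk 5: at line 4 remove [sgw] add [moz] -> 15 lines: xnj jys mjt khas rnyec moz ovfat fhlp ncwfh ioa kwzfn orn btfz awbbh jsme
Hunk 6: at line 3 remove [khas,rnyec,moz] add [ghaui] -> 13 lines: xnj jys mjt ghaui ovfat fhlp ncwfh ioa kwzfn orn btfz awbbh jsme
Hunk 7: at line 7 remove [kwzfn] add [oxf] -> 13 lines: xnj jys mjt ghaui ovfat fhlp ncwfh ioa oxf orn btfz awbbh jsme
Final line 6: fhlp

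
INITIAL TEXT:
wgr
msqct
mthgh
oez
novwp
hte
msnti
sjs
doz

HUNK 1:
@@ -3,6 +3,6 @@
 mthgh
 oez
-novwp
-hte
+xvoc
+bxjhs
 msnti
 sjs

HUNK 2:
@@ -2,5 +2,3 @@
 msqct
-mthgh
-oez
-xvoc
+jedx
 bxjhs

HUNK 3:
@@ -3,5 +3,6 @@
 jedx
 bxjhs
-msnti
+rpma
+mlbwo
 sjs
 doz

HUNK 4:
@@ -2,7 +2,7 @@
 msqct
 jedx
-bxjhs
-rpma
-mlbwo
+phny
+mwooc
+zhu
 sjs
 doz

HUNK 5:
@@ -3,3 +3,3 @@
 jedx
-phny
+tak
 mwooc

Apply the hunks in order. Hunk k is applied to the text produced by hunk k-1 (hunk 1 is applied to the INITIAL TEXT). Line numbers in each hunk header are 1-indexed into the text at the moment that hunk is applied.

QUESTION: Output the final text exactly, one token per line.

Hunk 1: at line 3 remove [novwp,hte] add [xvoc,bxjhs] -> 9 lines: wgr msqct mthgh oez xvoc bxjhs msnti sjs doz
Hunk 2: at line 2 remove [mthgh,oez,xvoc] add [jedx] -> 7 lines: wgr msqct jedx bxjhs msnti sjs doz
Hunk 3: at line 3 remove [msnti] add [rpma,mlbwo] -> 8 lines: wgr msqct jedx bxjhs rpma mlbwo sjs doz
Hunk 4: at line 2 remove [bxjhs,rpma,mlbwo] add [phny,mwooc,zhu] -> 8 lines: wgr msqct jedx phny mwooc zhu sjs doz
Hunk 5: at line 3 remove [phny] add [tak] -> 8 lines: wgr msqct jedx tak mwooc zhu sjs doz

Answer: wgr
msqct
jedx
tak
mwooc
zhu
sjs
doz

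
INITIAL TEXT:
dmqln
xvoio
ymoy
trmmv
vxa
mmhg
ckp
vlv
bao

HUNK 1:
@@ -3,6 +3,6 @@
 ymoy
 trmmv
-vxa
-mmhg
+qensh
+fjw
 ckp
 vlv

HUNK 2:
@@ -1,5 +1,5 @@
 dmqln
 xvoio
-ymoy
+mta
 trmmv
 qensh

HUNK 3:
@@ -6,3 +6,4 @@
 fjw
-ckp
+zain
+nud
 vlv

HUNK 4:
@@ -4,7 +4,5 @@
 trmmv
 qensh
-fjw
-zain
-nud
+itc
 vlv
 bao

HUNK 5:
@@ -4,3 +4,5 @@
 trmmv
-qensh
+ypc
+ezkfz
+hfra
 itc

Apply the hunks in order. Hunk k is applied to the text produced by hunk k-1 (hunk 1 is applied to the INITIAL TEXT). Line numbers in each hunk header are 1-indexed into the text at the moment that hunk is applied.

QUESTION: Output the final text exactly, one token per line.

Answer: dmqln
xvoio
mta
trmmv
ypc
ezkfz
hfra
itc
vlv
bao

Derivation:
Hunk 1: at line 3 remove [vxa,mmhg] add [qensh,fjw] -> 9 lines: dmqln xvoio ymoy trmmv qensh fjw ckp vlv bao
Hunk 2: at line 1 remove [ymoy] add [mta] -> 9 lines: dmqln xvoio mta trmmv qensh fjw ckp vlv bao
Hunk 3: at line 6 remove [ckp] add [zain,nud] -> 10 lines: dmqln xvoio mta trmmv qensh fjw zain nud vlv bao
Hunk 4: at line 4 remove [fjw,zain,nud] add [itc] -> 8 lines: dmqln xvoio mta trmmv qensh itc vlv bao
Hunk 5: at line 4 remove [qensh] add [ypc,ezkfz,hfra] -> 10 lines: dmqln xvoio mta trmmv ypc ezkfz hfra itc vlv bao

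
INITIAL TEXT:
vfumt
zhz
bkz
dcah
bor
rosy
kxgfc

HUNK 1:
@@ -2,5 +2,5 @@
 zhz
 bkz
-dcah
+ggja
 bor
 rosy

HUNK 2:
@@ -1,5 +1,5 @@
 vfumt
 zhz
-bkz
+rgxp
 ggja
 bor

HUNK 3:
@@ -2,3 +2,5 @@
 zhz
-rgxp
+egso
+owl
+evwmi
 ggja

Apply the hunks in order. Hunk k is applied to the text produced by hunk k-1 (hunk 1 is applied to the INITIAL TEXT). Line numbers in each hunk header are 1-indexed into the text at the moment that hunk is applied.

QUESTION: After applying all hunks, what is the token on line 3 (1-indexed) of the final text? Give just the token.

Answer: egso

Derivation:
Hunk 1: at line 2 remove [dcah] add [ggja] -> 7 lines: vfumt zhz bkz ggja bor rosy kxgfc
Hunk 2: at line 1 remove [bkz] add [rgxp] -> 7 lines: vfumt zhz rgxp ggja bor rosy kxgfc
Hunk 3: at line 2 remove [rgxp] add [egso,owl,evwmi] -> 9 lines: vfumt zhz egso owl evwmi ggja bor rosy kxgfc
Final line 3: egso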